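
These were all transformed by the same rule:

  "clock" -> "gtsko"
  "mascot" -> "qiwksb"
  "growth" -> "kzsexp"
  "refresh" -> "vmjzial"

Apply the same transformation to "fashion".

Shifts by position in clock: pos 0: c→g (+4), pos 1: l→t (+8), pos 2: o→s (+4), pos 3: c→k (+8) — repeating every 2. It's a Vigenère-style cipher with numeric key [4,8]: position i shifts by key[i mod 2].
Applying it to fashion: f+4=j, a+8=i, s+4=w, h+8=p, i+4=m, o+8=w, n+4=r.

jiwpmwr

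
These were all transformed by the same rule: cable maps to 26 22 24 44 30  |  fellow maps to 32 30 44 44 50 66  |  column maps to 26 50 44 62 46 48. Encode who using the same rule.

The formula is n = 2×(alphabet index, a=1) + 20.
Applying it to who: w=23→66, h=8→36, o=15→50.

66 36 50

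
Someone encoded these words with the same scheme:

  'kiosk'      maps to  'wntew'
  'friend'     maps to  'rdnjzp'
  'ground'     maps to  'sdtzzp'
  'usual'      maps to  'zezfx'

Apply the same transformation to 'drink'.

The shift depends on letter class: consonant k→w is +12, but vowel i→n is +5. Vowels shift forward by 5 and consonants shift forward by 12.
Applying it to drink: d(cons)+12=p, r(cons)+12=d, i(vowel)+5=n, n(cons)+12=z, k(cons)+12=w.

pdnzw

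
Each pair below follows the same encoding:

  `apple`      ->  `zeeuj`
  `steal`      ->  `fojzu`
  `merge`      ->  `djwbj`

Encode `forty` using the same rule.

Each letter's alphabet position (a=0..z=25) is mapped through 9·x+25 mod 26 — an affine cipher.
For forty: f(5)→9·5+25≡18=s; o(14)→9·14+25≡21=v; r(17)→9·17+25≡22=w; t(19)→9·19+25≡14=o; y(24)→9·24+25≡7=h (all mod 26).

svwoh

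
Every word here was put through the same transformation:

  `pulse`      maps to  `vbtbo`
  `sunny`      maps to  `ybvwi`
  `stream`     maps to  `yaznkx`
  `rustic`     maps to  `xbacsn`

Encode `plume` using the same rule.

Letter i (0-indexed) is shifted by i+6, so successive shifts are 6, 7, 8, ….
Applying it to plume: p+6=v, l+7=s, u+8=c, m+9=v, e+10=o.

vscvo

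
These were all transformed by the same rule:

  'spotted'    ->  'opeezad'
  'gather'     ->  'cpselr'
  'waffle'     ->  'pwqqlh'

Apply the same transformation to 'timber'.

cpmxte

The output letters match the input read backwards, each shifted +11: spotted reversed is dettops. Read the word backwards and shift each letter +11.
On timber: reverse → rebmit; then shift: r+11=c, e+11=p, b+11=m, m+11=x, i+11=t, t+11=e.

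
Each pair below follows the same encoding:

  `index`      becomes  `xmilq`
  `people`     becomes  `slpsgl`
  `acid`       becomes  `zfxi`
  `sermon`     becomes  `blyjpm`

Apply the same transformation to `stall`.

This is an affine cipher: with a=0,…,z=25, each position x becomes (3x+25) mod 26.
For stall: s(18)→3·18+25≡1=b; t(19)→3·19+25≡4=e; a(0)→3·0+25≡25=z; l(11)→3·11+25≡6=g; l(11)→3·11+25≡6=g (all mod 26).

bezgg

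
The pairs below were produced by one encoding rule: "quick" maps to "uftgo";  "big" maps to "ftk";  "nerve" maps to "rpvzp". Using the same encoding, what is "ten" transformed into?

The shift depends on letter class: consonant q→u is +4, but vowel u→f is +11. Vowels shift forward by 11 and consonants shift forward by 4.
On ten: t(cons)+4=x, e(vowel)+11=p, n(cons)+4=r.

xpr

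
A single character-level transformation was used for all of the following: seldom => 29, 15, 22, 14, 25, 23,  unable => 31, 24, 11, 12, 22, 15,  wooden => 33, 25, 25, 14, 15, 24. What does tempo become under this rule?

Each letter is replaced by its alphabet position (a=1..z=26) + 10.
Applying it to tempo: t=20→30, e=5→15, m=13→23, p=16→26, o=15→25.

30, 15, 23, 26, 25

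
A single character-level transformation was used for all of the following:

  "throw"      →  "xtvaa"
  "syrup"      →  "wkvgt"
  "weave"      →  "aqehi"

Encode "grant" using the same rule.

kdezx

Shifts by position in throw: pos 0: t→x (+4), pos 1: h→t (+12), pos 2: r→v (+4), pos 3: o→a (+12) — repeating every 2. It's a Vigenère-style cipher with numeric key [4,12]: position i shifts by key[i mod 2].
For grant: g+4=k, r+12=d, a+4=e, n+12=z, t+4=x.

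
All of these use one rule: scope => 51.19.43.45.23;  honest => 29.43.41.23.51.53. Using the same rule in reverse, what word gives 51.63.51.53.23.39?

system

Each letter becomes 2×(its alphabet position, a=1..z=26) + 13.
Reversing it on 51.63.51.53.23.39: 51→(51−13)÷2=19=s, 63→(63−13)÷2=25=y, 51→(51−13)÷2=19=s, 53→(53−13)÷2=20=t, 23→(23−13)÷2=5=e, 39→(39−13)÷2=13=m.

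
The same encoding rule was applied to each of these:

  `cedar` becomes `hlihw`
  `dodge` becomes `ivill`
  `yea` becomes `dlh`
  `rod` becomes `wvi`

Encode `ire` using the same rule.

The shift depends on letter class: consonant c→h is +5, but vowel e→l is +7. The rule splits by letter class: vowels +7, consonants +5.
For ire: i(vowel)+7=p, r(cons)+5=w, e(vowel)+7=l.

pwl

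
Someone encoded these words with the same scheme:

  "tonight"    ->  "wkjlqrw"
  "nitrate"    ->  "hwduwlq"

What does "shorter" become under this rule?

The output letters match the input read backwards, each shifted +3: tonight reversed is thginot. Two steps: reverse the string, then apply a Caesar shift of +3.
On shorter: reverse → retrohs; then shift: r+3=u, e+3=h, t+3=w, r+3=u, o+3=r, h+3=k, s+3=v.

uhwurkv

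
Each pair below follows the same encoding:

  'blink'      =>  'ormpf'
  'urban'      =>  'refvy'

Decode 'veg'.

car

Two steps: reverse the string, then apply a Caesar shift of +4.
Reversing it on veg: shift back: v−4=r, e−4=a, g−4=c → rac; then reverse → car.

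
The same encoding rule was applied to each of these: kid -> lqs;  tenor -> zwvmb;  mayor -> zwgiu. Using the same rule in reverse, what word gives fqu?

mix

The output letters match the input read backwards, each shifted +8: kid reversed is dik. Read the word backwards and shift each letter +8.
Decoding fqu: shift back: f−8=x, q−8=i, u−8=m → xim; then reverse → mix.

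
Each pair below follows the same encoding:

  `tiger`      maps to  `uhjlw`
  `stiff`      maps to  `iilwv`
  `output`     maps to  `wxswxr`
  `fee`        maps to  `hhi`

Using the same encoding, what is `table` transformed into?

hoedw

The output letters match the input read backwards, each shifted +3: tiger reversed is regit. Two steps: reverse the string, then apply a Caesar shift of +3.
For table: reverse → elbat; then shift: e+3=h, l+3=o, b+3=e, a+3=d, t+3=w.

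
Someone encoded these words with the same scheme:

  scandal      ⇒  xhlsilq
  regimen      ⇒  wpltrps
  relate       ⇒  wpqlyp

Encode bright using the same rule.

The shift depends on letter class: consonant s→x is +5, but vowel a→l is +11. The rule splits by letter class: vowels +11, consonants +5.
Applying it to bright: b(cons)+5=g, r(cons)+5=w, i(vowel)+11=t, g(cons)+5=l, h(cons)+5=m, t(cons)+5=y.

gwtlmy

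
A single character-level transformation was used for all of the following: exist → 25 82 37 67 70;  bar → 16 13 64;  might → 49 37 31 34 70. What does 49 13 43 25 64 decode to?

With a=1..z=26, the number is 3·pos + 10.
Reversing it on 49 13 43 25 64: 49→(49−10)÷3=13=m, 13→(13−10)÷3=1=a, 43→(43−10)÷3=11=k, 25→(25−10)÷3=5=e, 64→(64−10)÷3=18=r.

maker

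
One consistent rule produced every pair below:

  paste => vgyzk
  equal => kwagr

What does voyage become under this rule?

buegmk

Compare letters: p→v is +6, a→g is +6, s→y is +6 — a constant shift. This is a Caesar cipher with shift 6.
For voyage: v+6=b, o+6=u, y+6=e, a+6=g, g+6=m, e+6=k.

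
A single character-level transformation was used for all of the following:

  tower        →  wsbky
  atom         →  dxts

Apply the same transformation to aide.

dmik

The shift increases by 1 at each position, starting from +3: 3, 4, 5, ….
For aide: a+3=d, i+4=m, d+5=i, e+6=k.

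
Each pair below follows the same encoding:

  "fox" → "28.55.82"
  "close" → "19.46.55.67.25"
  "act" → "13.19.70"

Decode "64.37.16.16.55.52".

ribbon

f(#6)→28 and o(#15)→55: differences scale by 3, so n = 3·pos + 10. With a=1..z=26, the number is 3·pos + 10.
Undoing it on 64.37.16.16.55.52: 64→(64−10)÷3=18=r, 37→(37−10)÷3=9=i, 16→(16−10)÷3=2=b, 16→(16−10)÷3=2=b, 55→(55−10)÷3=15=o, 52→(52−10)÷3=14=n.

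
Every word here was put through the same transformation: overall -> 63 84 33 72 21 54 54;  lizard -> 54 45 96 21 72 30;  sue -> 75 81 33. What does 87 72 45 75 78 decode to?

wrist

Each letter becomes 3×(its alphabet position, a=1..z=26) + 18.
Decoding 87 72 45 75 78: 87→(87−18)÷3=23=w, 72→(72−18)÷3=18=r, 45→(45−18)÷3=9=i, 75→(75−18)÷3=19=s, 78→(78−18)÷3=20=t.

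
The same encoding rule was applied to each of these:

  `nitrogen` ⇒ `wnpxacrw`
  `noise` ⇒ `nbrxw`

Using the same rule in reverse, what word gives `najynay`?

prepare

The output letters match the input read backwards, each shifted +9: nitrogen reversed is negortin. Two steps: reverse the string, then apply a Caesar shift of +9.
Reversing it on najynay: shift back: n−9=e, a−9=r, j−9=a, y−9=p, n−9=e, a−9=r, y−9=p → eraperp; then reverse → prepare.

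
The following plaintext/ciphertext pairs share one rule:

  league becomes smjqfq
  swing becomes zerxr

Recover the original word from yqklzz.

ribbon

In league: l→s is +7, e→m is +8, a→j is +9, g→q is +10 — the shift increases by 1 each position. Each letter shifts forward by (position + 7), i.e. 7, 8, 9, … — the shift grows by one for each successive letter.
Decoding yqklzz: y−7=r, q−8=i, k−9=b, l−10=b, z−11=o, z−12=n.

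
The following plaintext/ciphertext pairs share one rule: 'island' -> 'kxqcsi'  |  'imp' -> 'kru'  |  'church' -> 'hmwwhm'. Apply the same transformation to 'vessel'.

The shift depends on letter class: consonant s→x is +5, but vowel i→k is +2. Vowels shift forward by 2 and consonants shift forward by 5.
Applying it to vessel: v(cons)+5=a, e(vowel)+2=g, s(cons)+5=x, s(cons)+5=x, e(vowel)+2=g, l(cons)+5=q.

agxxgq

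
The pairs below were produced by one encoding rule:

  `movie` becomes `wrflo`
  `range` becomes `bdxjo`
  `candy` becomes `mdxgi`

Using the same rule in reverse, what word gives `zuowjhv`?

Shifts by position in movie: pos 0: m→w (+10), pos 1: o→r (+3), pos 2: v→f (+10), pos 3: i→l (+3) — repeating every 2. It's a Vigenère-style cipher with numeric key [10,3]: position i shifts by key[i mod 2].
Decoding zuowjhv: z−10=p, u−3=r, o−10=e, w−3=t, j−10=z, h−3=e, v−10=l.

pretzel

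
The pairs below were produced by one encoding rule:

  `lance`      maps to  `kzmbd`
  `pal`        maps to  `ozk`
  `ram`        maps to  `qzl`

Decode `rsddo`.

steep

Compare letters: l→k is +25, a→z is +25, n→m is +25 — a constant shift. It's a constant shift of +25 (ROT25).
Decoding rsddo: r−25=s, s−25=t, d−25=e, d−25=e, o−25=p.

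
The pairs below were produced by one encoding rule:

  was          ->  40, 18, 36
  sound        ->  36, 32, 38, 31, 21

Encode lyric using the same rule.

29, 42, 35, 26, 20

w is letter #23 and maps to 40: an offset of 17. Letters become their 1-based position plus 17 (so a→18, b→19, …).
Applying it to lyric: l=12→29, y=25→42, r=18→35, i=9→26, c=3→20.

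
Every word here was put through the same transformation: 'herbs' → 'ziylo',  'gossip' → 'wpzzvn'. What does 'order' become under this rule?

ylkyv

The output letters match the input read backwards, each shifted +7: herbs reversed is sbreh. The word is reversed, then every letter is shifted forward by 7.
On order: reverse → redro; then shift: r+7=y, e+7=l, d+7=k, r+7=y, o+7=v.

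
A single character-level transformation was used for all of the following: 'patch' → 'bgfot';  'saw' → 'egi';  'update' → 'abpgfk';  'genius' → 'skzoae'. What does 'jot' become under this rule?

vuf

Vowels shift forward by 6 and consonants shift forward by 12.
For jot: j(cons)+12=v, o(vowel)+6=u, t(cons)+12=f.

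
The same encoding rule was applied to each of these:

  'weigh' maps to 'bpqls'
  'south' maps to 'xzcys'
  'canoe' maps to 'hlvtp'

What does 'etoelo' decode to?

zigzag

Shifts by position in weigh: pos 0: w→b (+5), pos 1: e→p (+11), pos 2: i→q (+8), pos 3: g→l (+5), pos 4: h→s (+11) — repeating every 3. A repeating key of period 3 is used — shifts +5, +11, +8 over and over.
Undoing it on etoelo: e−5=z, t−11=i, o−8=g, e−5=z, l−11=a, o−8=g.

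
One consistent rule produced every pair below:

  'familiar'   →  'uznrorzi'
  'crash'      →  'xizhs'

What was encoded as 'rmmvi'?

inner

Each letter is replaced by its mirror in the alphabet: a↔z, b↔y, c↔x, and so on (the Atbash cipher).
Reversing it on rmmvi: r↔i, m↔n, m↔n, v↔e, i↔r.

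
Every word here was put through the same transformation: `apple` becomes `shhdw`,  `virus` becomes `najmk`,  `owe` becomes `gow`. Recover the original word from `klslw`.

Compare letters: a→s is +18, p→h is +18, p→h is +18 — a constant shift. Each letter is shifted forward by 18 in the alphabet (a Caesar shift of +18).
Reversing it on klslw: k−18=s, l−18=t, s−18=a, l−18=t, w−18=e.

state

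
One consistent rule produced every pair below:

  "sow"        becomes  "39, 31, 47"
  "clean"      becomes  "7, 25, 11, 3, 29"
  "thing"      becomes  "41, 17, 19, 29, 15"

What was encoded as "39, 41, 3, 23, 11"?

s(#19)→39 and o(#15)→31: differences scale by 2, so n = 2·pos + 1. With a=1..z=26, the number is 2·pos + 1.
Undoing it on 39, 41, 3, 23, 11: 39→(39−1)÷2=19=s, 41→(41−1)÷2=20=t, 3→(3−1)÷2=1=a, 23→(23−1)÷2=11=k, 11→(11−1)÷2=5=e.

stake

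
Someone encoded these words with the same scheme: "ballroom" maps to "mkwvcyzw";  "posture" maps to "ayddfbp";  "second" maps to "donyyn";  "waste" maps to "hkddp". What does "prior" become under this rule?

Shifts by position in ballroom: pos 0: b→m (+11), pos 1: a→k (+10), pos 2: l→w (+11), pos 3: l→v (+10) — repeating every 2. A repeating key of period 2 is used — shifts +11, +10 over and over.
On prior: p+11=a, r+10=b, i+11=t, o+10=y, r+11=c.

abtyc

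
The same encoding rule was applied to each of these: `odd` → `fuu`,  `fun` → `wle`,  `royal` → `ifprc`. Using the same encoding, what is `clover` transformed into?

tcfmvi

Compare letters: o→f is +17, d→u is +17, d→u is +17 — a constant shift. This is a Caesar cipher with shift 17.
On clover: c+17=t, l+17=c, o+17=f, v+17=m, e+17=v, r+17=i.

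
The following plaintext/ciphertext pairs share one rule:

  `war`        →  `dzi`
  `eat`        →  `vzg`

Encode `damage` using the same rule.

wznztv

Each pair mirrors across the alphabet (w↔d, a↔z, r↔i): positions sum to 25. Letters are reflected about the middle of the alphabet (position → 25−position): Atbash.
For damage: d↔w, a↔z, m↔n, a↔z, g↔t, e↔v.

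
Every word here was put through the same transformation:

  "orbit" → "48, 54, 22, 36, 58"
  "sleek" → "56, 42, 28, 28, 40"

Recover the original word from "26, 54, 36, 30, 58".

o(#15)→48 and r(#18)→54: differences scale by 2, so n = 2·pos + 18. Each letter becomes 2×(its alphabet position, a=1..z=26) + 18.
Undoing it on 26, 54, 36, 30, 58: 26→(26−18)÷2=4=d, 54→(54−18)÷2=18=r, 36→(36−18)÷2=9=i, 30→(30−18)÷2=6=f, 58→(58−18)÷2=20=t.

drift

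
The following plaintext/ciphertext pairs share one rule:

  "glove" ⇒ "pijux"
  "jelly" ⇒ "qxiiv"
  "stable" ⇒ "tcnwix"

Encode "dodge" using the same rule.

ojopx

g(6)→p(15) and l(11)→i(8) fit y≡9x+13 (mod 26); the inverse of 9 mod 26 is 3. Each letter's alphabet position (a=0..z=25) is mapped through 9·x+13 mod 26 — an affine cipher.
Applying it to dodge: d(3)→9·3+13≡14=o; o(14)→9·14+13≡9=j; d(3)→9·3+13≡14=o; g(6)→9·6+13≡15=p; e(4)→9·4+13≡23=x (all mod 26).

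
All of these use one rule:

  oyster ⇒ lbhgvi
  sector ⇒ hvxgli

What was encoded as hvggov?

settle

Letters are reflected about the middle of the alphabet (position → 25−position): Atbash.
Decoding hvggov: h↔s, v↔e, g↔t, g↔t, o↔l, v↔e.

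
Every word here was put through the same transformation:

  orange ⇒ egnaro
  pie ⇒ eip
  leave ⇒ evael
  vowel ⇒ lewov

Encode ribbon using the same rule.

nobbir

It's just the letters in reverse order.
On ribbon: reverse → nobbir.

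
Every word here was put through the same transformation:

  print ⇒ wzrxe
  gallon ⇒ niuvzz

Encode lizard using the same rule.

Each letter shifts forward by (position + 7), i.e. 7, 8, 9, … — the shift grows by one for each successive letter.
For lizard: l+7=s, i+8=q, z+9=i, a+10=k, r+11=c, d+12=p.

sqikcp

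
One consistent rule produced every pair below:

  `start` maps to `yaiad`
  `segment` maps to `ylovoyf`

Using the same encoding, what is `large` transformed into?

In start: s→y is +6, t→a is +7, a→i is +8, r→a is +9 — the shift increases by 1 each position. The shift increases by 1 at each position, starting from +6: 6, 7, 8, ….
For large: l+6=r, a+7=h, r+8=z, g+9=p, e+10=o.

rhzpo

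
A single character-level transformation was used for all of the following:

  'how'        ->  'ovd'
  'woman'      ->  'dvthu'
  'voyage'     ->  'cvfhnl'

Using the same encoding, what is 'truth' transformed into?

aybao

Compare letters: h→o is +7, o→v is +7, w→d is +7 — a constant shift. Every letter moves 7 places later in the alphabet, wrapping around z→a.
On truth: t+7=a, r+7=y, u+7=b, t+7=a, h+7=o.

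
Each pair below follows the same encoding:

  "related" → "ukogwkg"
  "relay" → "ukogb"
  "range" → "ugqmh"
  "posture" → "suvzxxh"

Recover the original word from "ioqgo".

final

A repeating key of period 2 is used — shifts +3, +6 over and over.
Decoding ioqgo: i−3=f, o−6=i, q−3=n, g−6=a, o−3=l.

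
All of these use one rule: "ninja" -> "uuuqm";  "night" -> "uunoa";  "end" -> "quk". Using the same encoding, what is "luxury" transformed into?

sgegyf

Vowels shift forward by 12 and consonants shift forward by 7.
Applying it to luxury: l(cons)+7=s, u(vowel)+12=g, x(cons)+7=e, u(vowel)+12=g, r(cons)+7=y, y(cons)+7=f.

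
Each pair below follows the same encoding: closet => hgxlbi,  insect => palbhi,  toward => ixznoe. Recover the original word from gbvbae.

c(2)→h(7) and l(11)→g(6) fit y≡23x+13 (mod 26); the inverse of 23 mod 26 is 17. Treating letters as 0–25, the rule is x ↦ 23x + 13 (mod 26).
Undoing it on gbvbae: g(6)→17·(6−13)≡11=l; b(1)→17·(1−13)≡4=e; v(21)→17·(21−13)≡6=g; b(1)→17·(1−13)≡4=e; a(0)→17·(0−13)≡13=n; e(4)→17·(4−13)≡3=d (all mod 26).

legend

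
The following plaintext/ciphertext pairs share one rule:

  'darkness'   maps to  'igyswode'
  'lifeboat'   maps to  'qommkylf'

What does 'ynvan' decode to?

Letter i (0-indexed) is shifted by i+5, so successive shifts are 5, 6, 7, ….
Undoing it on ynvan: y−5=t, n−6=h, v−7=o, a−8=s, n−9=e.

those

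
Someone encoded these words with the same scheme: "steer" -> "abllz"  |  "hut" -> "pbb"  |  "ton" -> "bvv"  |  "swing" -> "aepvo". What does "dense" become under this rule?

The shift depends on letter class: consonant s→a is +8, but vowel e→l is +7. The rule splits by letter class: vowels +7, consonants +8.
For dense: d(cons)+8=l, e(vowel)+7=l, n(cons)+8=v, s(cons)+8=a, e(vowel)+7=l.

llval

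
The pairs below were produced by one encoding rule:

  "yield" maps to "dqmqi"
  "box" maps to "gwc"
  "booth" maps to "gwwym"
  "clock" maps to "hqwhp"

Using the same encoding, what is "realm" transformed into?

wmiqr

The shift depends on letter class: consonant y→d is +5, but vowel i→q is +8. Vowels shift forward by 8 and consonants shift forward by 5.
For realm: r(cons)+5=w, e(vowel)+8=m, a(vowel)+8=i, l(cons)+5=q, m(cons)+5=r.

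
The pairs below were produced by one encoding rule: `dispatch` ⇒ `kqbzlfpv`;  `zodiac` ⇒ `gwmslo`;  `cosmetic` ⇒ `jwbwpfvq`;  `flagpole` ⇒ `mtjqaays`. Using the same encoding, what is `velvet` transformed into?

In dispatch: d→k is +7, i→q is +8, s→b is +9, p→z is +10 — the shift increases by 1 each position. The shift increases by 1 at each position, starting from +7: 7, 8, 9, ….
On velvet: v+7=c, e+8=m, l+9=u, v+10=f, e+11=p, t+12=f.

cmufpf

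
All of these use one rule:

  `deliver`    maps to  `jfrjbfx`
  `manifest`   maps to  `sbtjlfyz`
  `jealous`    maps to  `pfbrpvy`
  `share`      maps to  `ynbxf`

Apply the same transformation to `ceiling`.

The shift depends on letter class: consonant d→j is +6, but vowel e→f is +1. Two shifts are in play — +1 for a/e/i/o/u, +6 for every other letter.
For ceiling: c(cons)+6=i, e(vowel)+1=f, i(vowel)+1=j, l(cons)+6=r, i(vowel)+1=j, n(cons)+6=t, g(cons)+6=m.

ifjrjtm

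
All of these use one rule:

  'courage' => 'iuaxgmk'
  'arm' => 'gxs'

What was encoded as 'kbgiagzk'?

evacuate

It's a constant shift of +6 (ROT6).
Undoing it on kbgiagzk: k−6=e, b−6=v, g−6=a, i−6=c, a−6=u, g−6=a, z−6=t, k−6=e.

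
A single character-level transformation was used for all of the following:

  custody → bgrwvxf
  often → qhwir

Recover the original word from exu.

rub

The output letters match the input read backwards, each shifted +3: custody reversed is ydotsuc. The word is reversed, then every letter is shifted forward by 3.
Undoing it on exu: shift back: e−3=b, x−3=u, u−3=r → bur; then reverse → rub.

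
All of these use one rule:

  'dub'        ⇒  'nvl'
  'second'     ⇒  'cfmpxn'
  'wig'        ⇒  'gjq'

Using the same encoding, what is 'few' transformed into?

The shift depends on letter class: consonant d→n is +10, but vowel u→v is +1. The rule splits by letter class: vowels +1, consonants +10.
Applying it to few: f(cons)+10=p, e(vowel)+1=f, w(cons)+10=g.

pfg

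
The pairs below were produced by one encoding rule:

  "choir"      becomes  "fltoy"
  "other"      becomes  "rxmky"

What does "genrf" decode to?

daily

In choir: c→f is +3, h→l is +4, o→t is +5, i→o is +6 — the shift increases by 1 each position. Each letter shifts forward by (position + 3), i.e. 3, 4, 5, … — the shift grows by one for each successive letter.
Undoing it on genrf: g−3=d, e−4=a, n−5=i, r−6=l, f−7=y.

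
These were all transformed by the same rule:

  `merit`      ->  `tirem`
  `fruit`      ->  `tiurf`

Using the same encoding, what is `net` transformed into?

ten

The output letters match the input read backwards: merit reversed is tirem. It's just the letters in reverse order.
Applying it to net: reverse → ten.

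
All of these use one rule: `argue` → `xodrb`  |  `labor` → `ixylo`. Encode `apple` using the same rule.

xmmib

Compare letters: a→x is +23, r→o is +23, g→d is +23 — a constant shift. It's a constant shift of +23 (ROT23).
Applying it to apple: a+23=x, p+23=m, p+23=m, l+23=i, e+23=b.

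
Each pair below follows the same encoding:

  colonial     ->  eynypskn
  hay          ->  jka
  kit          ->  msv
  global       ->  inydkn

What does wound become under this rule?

The shift depends on letter class: consonant c→e is +2, but vowel o→y is +10. The rule splits by letter class: vowels +10, consonants +2.
For wound: w(cons)+2=y, o(vowel)+10=y, u(vowel)+10=e, n(cons)+2=p, d(cons)+2=f.

yyepf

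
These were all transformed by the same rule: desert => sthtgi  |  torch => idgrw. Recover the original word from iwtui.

Compare letters: d→s is +15, e→t is +15, s→h is +15 — a constant shift. This is a Caesar cipher with shift 15.
Undoing it on iwtui: i−15=t, w−15=h, t−15=e, u−15=f, i−15=t.

theft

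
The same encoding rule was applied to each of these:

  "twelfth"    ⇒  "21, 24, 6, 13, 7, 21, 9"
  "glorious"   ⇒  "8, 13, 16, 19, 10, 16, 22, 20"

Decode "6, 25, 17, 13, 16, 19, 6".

explore

Each letter is replaced by its alphabet position (a=1..z=26) + 1.
Decoding 6, 25, 17, 13, 16, 19, 6: 6→(6−1)÷1=5=e, 25→(25−1)÷1=24=x, 17→(17−1)÷1=16=p, 13→(13−1)÷1=12=l, 16→(16−1)÷1=15=o, 19→(19−1)÷1=18=r, 6→(6−1)÷1=5=e.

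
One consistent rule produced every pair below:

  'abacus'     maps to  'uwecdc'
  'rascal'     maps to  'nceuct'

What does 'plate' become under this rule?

The output letters match the input read backwards, each shifted +2: abacus reversed is sucaba. Two steps: reverse the string, then apply a Caesar shift of +2.
Applying it to plate: reverse → etalp; then shift: e+2=g, t+2=v, a+2=c, l+2=n, p+2=r.

gvcnr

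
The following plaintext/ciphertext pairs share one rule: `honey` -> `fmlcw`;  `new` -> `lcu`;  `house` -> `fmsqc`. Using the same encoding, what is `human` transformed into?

Compare letters: h→f is +24, o→m is +24, n→l is +24 — a constant shift. It's a constant shift of +24 (ROT24).
Applying it to human: h+24=f, u+24=s, m+24=k, a+24=y, n+24=l.

fskyl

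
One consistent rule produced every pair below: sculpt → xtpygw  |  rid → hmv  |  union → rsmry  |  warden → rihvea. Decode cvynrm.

injury

The output letters match the input read backwards, each shifted +4: sculpt reversed is tplucs. Two steps: reverse the string, then apply a Caesar shift of +4.
Undoing it on cvynrm: shift back: c−4=y, v−4=r, y−4=u, n−4=j, r−4=n, m−4=i → yrujni; then reverse → injury.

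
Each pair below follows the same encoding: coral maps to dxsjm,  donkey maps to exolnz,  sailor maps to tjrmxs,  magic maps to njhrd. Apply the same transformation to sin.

The shift depends on letter class: consonant c→d is +1, but vowel o→x is +9. Two shifts are in play — +9 for a/e/i/o/u, +1 for every other letter.
For sin: s(cons)+1=t, i(vowel)+9=r, n(cons)+1=o.

tro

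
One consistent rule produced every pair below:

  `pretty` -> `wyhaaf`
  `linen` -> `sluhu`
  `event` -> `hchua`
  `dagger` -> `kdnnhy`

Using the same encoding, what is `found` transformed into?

mrxuk

The shift depends on letter class: consonant p→w is +7, but vowel e→h is +3. The rule splits by letter class: vowels +3, consonants +7.
Applying it to found: f(cons)+7=m, o(vowel)+3=r, u(vowel)+3=x, n(cons)+7=u, d(cons)+7=k.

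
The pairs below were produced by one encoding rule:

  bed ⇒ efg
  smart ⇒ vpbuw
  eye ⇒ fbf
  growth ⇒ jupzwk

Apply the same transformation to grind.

The rule splits by letter class: vowels +1, consonants +3.
Applying it to grind: g(cons)+3=j, r(cons)+3=u, i(vowel)+1=j, n(cons)+3=q, d(cons)+3=g.

jujqg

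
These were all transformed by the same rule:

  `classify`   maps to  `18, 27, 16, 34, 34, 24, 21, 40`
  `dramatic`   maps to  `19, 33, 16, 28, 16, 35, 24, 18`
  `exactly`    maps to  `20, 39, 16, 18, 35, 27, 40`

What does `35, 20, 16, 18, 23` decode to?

c is letter #3 and maps to 18: an offset of 15. Each letter is replaced by its alphabet position (a=1..z=26) + 15.
Decoding 35, 20, 16, 18, 23: 35→(35−15)÷1=20=t, 20→(20−15)÷1=5=e, 16→(16−15)÷1=1=a, 18→(18−15)÷1=3=c, 23→(23−15)÷1=8=h.

teach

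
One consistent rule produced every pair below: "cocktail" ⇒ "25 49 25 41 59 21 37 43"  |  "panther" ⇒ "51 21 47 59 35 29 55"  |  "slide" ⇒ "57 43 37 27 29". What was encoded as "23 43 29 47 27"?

blend

The formula is n = 2×(alphabet index, a=1) + 19.
Reversing it on 23 43 29 47 27: 23→(23−19)÷2=2=b, 43→(43−19)÷2=12=l, 29→(29−19)÷2=5=e, 47→(47−19)÷2=14=n, 27→(27−19)÷2=4=d.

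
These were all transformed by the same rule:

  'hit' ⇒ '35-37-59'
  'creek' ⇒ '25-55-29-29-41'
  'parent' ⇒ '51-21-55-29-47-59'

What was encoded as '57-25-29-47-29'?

h(#8)→35 and i(#9)→37: differences scale by 2, so n = 2·pos + 19. Each letter becomes 2×(its alphabet position, a=1..z=26) + 19.
Decoding 57-25-29-47-29: 57→(57−19)÷2=19=s, 25→(25−19)÷2=3=c, 29→(29−19)÷2=5=e, 47→(47−19)÷2=14=n, 29→(29−19)÷2=5=e.

scene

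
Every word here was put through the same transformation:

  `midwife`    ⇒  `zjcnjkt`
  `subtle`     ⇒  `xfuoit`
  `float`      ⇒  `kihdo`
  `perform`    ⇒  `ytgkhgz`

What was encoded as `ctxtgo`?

desert

This is an affine cipher: with a=0,…,z=25, each position x becomes (17x+3) mod 26.
Decoding ctxtgo: c(2)→23·(2−3)≡3=d; t(19)→23·(19−3)≡4=e; x(23)→23·(23−3)≡18=s; t(19)→23·(19−3)≡4=e; g(6)→23·(6−3)≡17=r; o(14)→23·(14−3)≡19=t (all mod 26).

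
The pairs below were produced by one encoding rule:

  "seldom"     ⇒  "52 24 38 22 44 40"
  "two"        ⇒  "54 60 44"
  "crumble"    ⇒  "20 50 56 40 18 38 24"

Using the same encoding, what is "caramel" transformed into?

20 16 50 16 40 24 38

s(#19)→52 and e(#5)→24: differences scale by 2, so n = 2·pos + 14. With a=1..z=26, the number is 2·pos + 14.
On caramel: c=3→20, a=1→16, r=18→50, a=1→16, m=13→40, e=5→24, l=12→38.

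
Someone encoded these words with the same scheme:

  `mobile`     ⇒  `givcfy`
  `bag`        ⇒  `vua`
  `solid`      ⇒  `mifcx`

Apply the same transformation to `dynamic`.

xshugcw

Compare letters: m→g is +20, o→i is +20, b→v is +20 — a constant shift. Each letter is shifted forward by 20 in the alphabet (a Caesar shift of +20).
For dynamic: d+20=x, y+20=s, n+20=h, a+20=u, m+20=g, i+20=c, c+20=w.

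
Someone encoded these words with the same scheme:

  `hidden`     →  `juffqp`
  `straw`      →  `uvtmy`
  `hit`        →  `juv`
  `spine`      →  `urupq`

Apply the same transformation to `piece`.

ruqeq

Two shifts are in play — +12 for a/e/i/o/u, +2 for every other letter.
On piece: p(cons)+2=r, i(vowel)+12=u, e(vowel)+12=q, c(cons)+2=e, e(vowel)+12=q.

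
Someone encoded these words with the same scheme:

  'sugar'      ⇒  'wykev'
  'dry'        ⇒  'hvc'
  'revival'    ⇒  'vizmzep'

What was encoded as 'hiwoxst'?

desktop

Compare letters: s→w is +4, u→y is +4, g→k is +4 — a constant shift. It's a constant shift of +4 (ROT4).
Decoding hiwoxst: h−4=d, i−4=e, w−4=s, o−4=k, x−4=t, s−4=o, t−4=p.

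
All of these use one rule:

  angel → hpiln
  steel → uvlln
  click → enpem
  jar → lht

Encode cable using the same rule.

The shift depends on letter class: consonant n→p is +2, but vowel a→h is +7. Two shifts are in play — +7 for a/e/i/o/u, +2 for every other letter.
Applying it to cable: c(cons)+2=e, a(vowel)+7=h, b(cons)+2=d, l(cons)+2=n, e(vowel)+7=l.

ehdnl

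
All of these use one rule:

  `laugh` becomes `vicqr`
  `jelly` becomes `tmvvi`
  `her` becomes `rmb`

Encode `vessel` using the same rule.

fmccmv

Vowels shift forward by 8 and consonants shift forward by 10.
For vessel: v(cons)+10=f, e(vowel)+8=m, s(cons)+10=c, s(cons)+10=c, e(vowel)+8=m, l(cons)+10=v.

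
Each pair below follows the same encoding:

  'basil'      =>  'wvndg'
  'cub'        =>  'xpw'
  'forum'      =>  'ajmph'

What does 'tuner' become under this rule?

Compare letters: b→w is +21, a→v is +21, s→n is +21 — a constant shift. It's a constant shift of +21 (ROT21).
For tuner: t+21=o, u+21=p, n+21=i, e+21=z, r+21=m.

opizm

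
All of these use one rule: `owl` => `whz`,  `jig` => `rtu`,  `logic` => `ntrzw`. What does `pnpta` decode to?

The word is reversed, then every letter is shifted forward by 11.
Undoing it on pnpta: shift back: p−11=e, n−11=c, p−11=e, t−11=i, a−11=p → eceip; then reverse → piece.

piece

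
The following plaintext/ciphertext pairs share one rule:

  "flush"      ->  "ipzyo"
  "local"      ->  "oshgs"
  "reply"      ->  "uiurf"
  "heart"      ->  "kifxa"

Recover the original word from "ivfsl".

In flush: f→i is +3, l→p is +4, u→z is +5, s→y is +6 — the shift increases by 1 each position. Each letter shifts forward by (position + 3), i.e. 3, 4, 5, … — the shift grows by one for each successive letter.
Undoing it on ivfsl: i−3=f, v−4=r, f−5=a, s−6=m, l−7=e.

frame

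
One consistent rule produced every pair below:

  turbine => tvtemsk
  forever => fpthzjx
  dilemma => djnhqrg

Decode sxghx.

The shift increases by 1 at each position, starting from +0: 0, 1, 2, ….
Decoding sxghx: s−0=s, x−1=w, g−2=e, h−3=e, x−4=t.

sweet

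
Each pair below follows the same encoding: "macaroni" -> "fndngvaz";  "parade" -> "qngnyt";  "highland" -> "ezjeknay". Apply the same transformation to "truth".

wgrwe

m(12)→f(5) and a(0)→n(13) fit y≡21x+13 (mod 26); the inverse of 21 mod 26 is 5. Treating letters as 0–25, the rule is x ↦ 21x + 13 (mod 26).
On truth: t(19)→21·19+13≡22=w; r(17)→21·17+13≡6=g; u(20)→21·20+13≡17=r; t(19)→21·19+13≡22=w; h(7)→21·7+13≡4=e (all mod 26).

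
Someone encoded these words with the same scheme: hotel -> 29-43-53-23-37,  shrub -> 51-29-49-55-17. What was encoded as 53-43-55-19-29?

touch

Each letter becomes 2×(its alphabet position, a=1..z=26) + 13.
Undoing it on 53-43-55-19-29: 53→(53−13)÷2=20=t, 43→(43−13)÷2=15=o, 55→(55−13)÷2=21=u, 19→(19−13)÷2=3=c, 29→(29−13)÷2=8=h.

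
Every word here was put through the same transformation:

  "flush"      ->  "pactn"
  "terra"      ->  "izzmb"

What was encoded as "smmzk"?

creek

The output letters match the input read backwards, each shifted +8: flush reversed is hsulf. The word is reversed, then every letter is shifted forward by 8.
Undoing it on smmzk: shift back: s−8=k, m−8=e, m−8=e, z−8=r, k−8=c → keerc; then reverse → creek.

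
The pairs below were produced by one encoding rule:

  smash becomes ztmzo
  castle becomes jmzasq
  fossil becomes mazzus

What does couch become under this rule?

The rule splits by letter class: vowels +12, consonants +7.
Applying it to couch: c(cons)+7=j, o(vowel)+12=a, u(vowel)+12=g, c(cons)+7=j, h(cons)+7=o.

jagjo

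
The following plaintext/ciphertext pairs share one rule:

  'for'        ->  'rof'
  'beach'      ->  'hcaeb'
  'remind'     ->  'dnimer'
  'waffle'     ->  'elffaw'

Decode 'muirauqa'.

aquarium

The output letters match the input read backwards: for reversed is rof. The word is simply reversed.
Undoing it on muirauqa: then reverse → aquarium.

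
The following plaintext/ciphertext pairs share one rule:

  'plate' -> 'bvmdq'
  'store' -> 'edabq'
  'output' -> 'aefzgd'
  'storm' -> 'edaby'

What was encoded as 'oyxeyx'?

Shifts by position in plate: pos 0: p→b (+12), pos 1: l→v (+10), pos 2: a→m (+12), pos 3: t→d (+10) — repeating every 2. The shifts repeat in a cycle of length 2: positions 0,1,… shift by +12, +10, then the pattern repeats.
Undoing it on oyxeyx: o−12=c, y−10=o, x−12=l, e−10=u, y−12=m, x−10=n.

column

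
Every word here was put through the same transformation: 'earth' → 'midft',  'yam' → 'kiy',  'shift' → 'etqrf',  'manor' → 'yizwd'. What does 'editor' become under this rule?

mpqfwd

Vowels shift forward by 8 and consonants shift forward by 12.
Applying it to editor: e(vowel)+8=m, d(cons)+12=p, i(vowel)+8=q, t(cons)+12=f, o(vowel)+8=w, r(cons)+12=d.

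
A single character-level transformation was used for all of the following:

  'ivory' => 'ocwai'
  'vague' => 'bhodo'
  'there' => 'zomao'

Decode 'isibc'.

class

Each letter shifts forward by (position + 6), i.e. 6, 7, 8, … — the shift grows by one for each successive letter.
Undoing it on isibc: i−6=c, s−7=l, i−8=a, b−9=s, c−10=s.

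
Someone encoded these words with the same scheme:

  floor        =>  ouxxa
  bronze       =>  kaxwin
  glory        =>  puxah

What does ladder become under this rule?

ujmmna

Each letter is shifted forward by 9 in the alphabet (a Caesar shift of +9).
Applying it to ladder: l+9=u, a+9=j, d+9=m, d+9=m, e+9=n, r+9=a.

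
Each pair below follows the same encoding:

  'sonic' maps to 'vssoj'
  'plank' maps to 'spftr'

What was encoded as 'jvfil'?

In sonic: s→v is +3, o→s is +4, n→s is +5, i→o is +6 — the shift increases by 1 each position. Each letter shifts forward by (position + 3), i.e. 3, 4, 5, … — the shift grows by one for each successive letter.
Decoding jvfil: j−3=g, v−4=r, f−5=a, i−6=c, l−7=e.

grace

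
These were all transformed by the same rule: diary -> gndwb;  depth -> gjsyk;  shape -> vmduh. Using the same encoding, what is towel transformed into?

Shifts by position in diary: pos 0: d→g (+3), pos 1: i→n (+5), pos 2: a→d (+3), pos 3: r→w (+5) — repeating every 2. A repeating key of period 2 is used — shifts +3, +5 over and over.
On towel: t+3=w, o+5=t, w+3=z, e+5=j, l+3=o.

wtzjo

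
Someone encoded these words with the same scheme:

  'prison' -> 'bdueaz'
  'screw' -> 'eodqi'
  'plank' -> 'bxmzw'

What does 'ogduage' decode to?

curious

This is a Caesar cipher with shift 12.
Reversing it on ogduage: o−12=c, g−12=u, d−12=r, u−12=i, a−12=o, g−12=u, e−12=s.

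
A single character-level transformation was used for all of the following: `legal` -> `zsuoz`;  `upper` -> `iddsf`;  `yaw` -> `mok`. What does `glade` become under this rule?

Compare letters: l→z is +14, e→s is +14, g→u is +14 — a constant shift. Each letter is shifted forward by 14 in the alphabet (a Caesar shift of +14).
Applying it to glade: g+14=u, l+14=z, a+14=o, d+14=r, e+14=s.

uzors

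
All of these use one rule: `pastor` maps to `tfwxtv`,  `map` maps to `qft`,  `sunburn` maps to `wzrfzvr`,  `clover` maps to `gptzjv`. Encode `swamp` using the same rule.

The shift depends on letter class: consonant p→t is +4, but vowel a→f is +5. Vowels shift forward by 5 and consonants shift forward by 4.
Applying it to swamp: s(cons)+4=w, w(cons)+4=a, a(vowel)+5=f, m(cons)+4=q, p(cons)+4=t.

wafqt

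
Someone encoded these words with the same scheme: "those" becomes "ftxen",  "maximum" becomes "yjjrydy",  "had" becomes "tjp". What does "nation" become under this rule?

zjfrxz

The shift depends on letter class: consonant t→f is +12, but vowel o→x is +9. The rule splits by letter class: vowels +9, consonants +12.
For nation: n(cons)+12=z, a(vowel)+9=j, t(cons)+12=f, i(vowel)+9=r, o(vowel)+9=x, n(cons)+12=z.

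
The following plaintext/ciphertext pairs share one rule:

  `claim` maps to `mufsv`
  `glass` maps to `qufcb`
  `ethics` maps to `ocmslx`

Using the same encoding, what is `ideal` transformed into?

smjku

Shifts by position in claim: pos 0: c→m (+10), pos 1: l→u (+9), pos 2: a→f (+5), pos 3: i→s (+10), pos 4: m→v (+9) — repeating every 3. A repeating key of period 3 is used — shifts +10, +9, +5 over and over.
On ideal: i+10=s, d+9=m, e+5=j, a+10=k, l+9=u.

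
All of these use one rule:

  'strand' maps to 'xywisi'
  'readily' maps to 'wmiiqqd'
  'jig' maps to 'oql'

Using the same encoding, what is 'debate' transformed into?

imgiym

Two shifts are in play — +8 for a/e/i/o/u, +5 for every other letter.
Applying it to debate: d(cons)+5=i, e(vowel)+8=m, b(cons)+5=g, a(vowel)+8=i, t(cons)+5=y, e(vowel)+8=m.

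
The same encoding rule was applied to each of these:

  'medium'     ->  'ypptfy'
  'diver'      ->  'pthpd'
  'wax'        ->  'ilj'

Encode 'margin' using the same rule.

Vowels shift forward by 11 and consonants shift forward by 12.
For margin: m(cons)+12=y, a(vowel)+11=l, r(cons)+12=d, g(cons)+12=s, i(vowel)+11=t, n(cons)+12=z.

yldstz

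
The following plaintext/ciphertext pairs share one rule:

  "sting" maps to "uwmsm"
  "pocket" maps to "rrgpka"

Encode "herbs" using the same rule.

jhvgy

In sting: s→u is +2, t→w is +3, i→m is +4, n→s is +5 — the shift increases by 1 each position. Letter i (0-indexed) is shifted by i+2, so successive shifts are 2, 3, 4, ….
For herbs: h+2=j, e+3=h, r+4=v, b+5=g, s+6=y.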